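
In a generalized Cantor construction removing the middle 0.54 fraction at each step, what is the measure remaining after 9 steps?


Step 1: At each step, fraction remaining = 1 - 0.54 = 0.46
Step 2: After 9 steps, measure = (0.46)^9
Result = 9.221902e-04


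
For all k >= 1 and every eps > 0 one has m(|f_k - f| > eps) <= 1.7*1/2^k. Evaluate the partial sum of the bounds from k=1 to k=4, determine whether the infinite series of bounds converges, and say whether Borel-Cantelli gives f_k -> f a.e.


Step 1: List the terms 1.7*1/2^k for k = 1 to 4:
  k=1: 0.85
  k=2: 0.425
  k=3: 0.2125
  k=4: 0.10625
Step 2: Partial sum = 0.85 + 0.425 + 0.2125 + 0.10625
     = 1.59375
Step 3: The full series sum_(k>=1) 1.7*1/2^k converges (geometric series with ratio 1/2 < 1; a constant multiple of a convergent series converges).
Step 4: Fix eps > 0. Since sum_k m(|f_k - f| > eps) < infinity, the Borel-Cantelli lemma gives
        m(limsup_k {|f_k - f| > eps}) = 0, i.e. for a.e. x, |f_k(x) - f(x)| <= eps for all large k.
        Applying this with eps = 1/j for j = 1, 2, ... and intersecting the countably many full-measure sets,
        for a.e. x we get limsup_k |f_k(x) - f(x)| <= 1/j for every j, hence f_k -> f almost everywhere.
Conclusion: series converges; Borel-Cantelli yields f_k -> f a.e.


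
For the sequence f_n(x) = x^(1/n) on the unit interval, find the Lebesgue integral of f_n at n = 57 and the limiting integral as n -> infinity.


At n = 57: f_57(x) = x^(1/57).
Step 1: integral(x^(1/57), 0, 1) = [x^(1/57+1) / (1/57+1)] from 0 to 1
     = 1 / (1/57 + 1) = 1 / ((57+1)/57) = 57/(57+1)
     = 57/58 = 0.982759
Step 2: As n -> infinity, f_n(x) = x^(1/n) -> 1 for x in (0,1], and f_n is increasing in n.
By MCT, lim_n integral(f_n) = integral(lim_n f_n) = integral(1, 0, 1) = 1.
Step 3: Verify convergence: 57/58 = 0.982759 -> 1


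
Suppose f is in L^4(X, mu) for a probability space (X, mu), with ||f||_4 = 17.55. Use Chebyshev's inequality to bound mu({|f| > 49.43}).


Chebyshev/Markov inequality: mu(|f| > eps) <= (||f||_p / eps)^p
Step 1: ||f||_4 / eps = 17.55 / 49.43 = 0.355048
Step 2: Raise to power p = 4:
  (0.355048)^4 = 0.015891
Step 3: Therefore mu(|f| > 49.43) <= 0.015891


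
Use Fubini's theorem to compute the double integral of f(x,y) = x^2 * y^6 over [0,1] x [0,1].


By Fubini's theorem, the double integral factors as a product of single integrals:
Step 1: integral_0^1 x^2 dx = [x^3/3] from 0 to 1
     = 1^3/3 = 0.333333
Step 2: integral_0^1 y^6 dy = [y^7/7] from 0 to 1
     = 1^7/7 = 0.142857
Step 3: Double integral = 0.333333 * 0.142857 = 0.047619


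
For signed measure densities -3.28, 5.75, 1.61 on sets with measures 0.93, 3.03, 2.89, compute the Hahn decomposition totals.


Step 1: Compute signed measure on each set:
  Set 1: -3.28 * 0.93 = -3.0504
  Set 2: 5.75 * 3.03 = 17.4225
  Set 3: 1.61 * 2.89 = 4.6529
Step 2: Total signed measure = (-3.0504) + (17.4225) + (4.6529)
     = 19.025
Step 3: Positive part mu+(X) = sum of positive contributions = 22.0754
Step 4: Negative part mu-(X) = |sum of negative contributions| = 3.0504


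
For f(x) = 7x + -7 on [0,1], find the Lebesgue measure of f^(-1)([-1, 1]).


f^(-1)([-1, 1]) = {x : -1 <= 7x + -7 <= 1}
Solving: (-1 - -7)/7 <= x <= (1 - -7)/7
= [0.857143, 1.142857]
Intersecting with [0,1]: [0.857143, 1]
Measure = 1 - 0.857143 = 0.142857


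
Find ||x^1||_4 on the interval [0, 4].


Step 1: ||f||_4 = (integral_0^4 |x^1|^4 dx)^(1/4)
     = (integral_0^4 x^4 dx)^(1/4)
Step 2: integral_0^4 x^4 dx = [x^5/(5)] from 0 to 4 = 4^5/5
     = 1024/5 = 204.8
Step 3: ||f||_4 = (204.8)^(1/4) = 3.782966


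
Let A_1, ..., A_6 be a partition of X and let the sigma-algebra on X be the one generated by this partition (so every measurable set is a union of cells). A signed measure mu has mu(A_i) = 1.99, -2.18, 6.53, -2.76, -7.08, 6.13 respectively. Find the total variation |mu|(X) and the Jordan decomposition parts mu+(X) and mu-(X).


Step 1: Every measurable set is a union of atoms (the cells / points), so a Hahn decomposition is
  obtained by grouping atoms by sign: P = union of atoms with mu > 0, N = union of the remaining atoms.
  Atoms in P (indices): 1, 3, 6;  atoms in N (indices): 2, 4, 5
  Positive values: 1.99, 6.53, 6.13
  Negative values: -2.18, -2.76, -7.08
Step 2: mu+(X) = mu(P) = sum of positive atom values = 14.65
Step 3: mu-(X) = -mu(N) = sum of |negative atom values| = 12.02
Step 4: |mu|(X) = mu+(X) + mu-(X) = 14.65 + 12.02 = 26.67


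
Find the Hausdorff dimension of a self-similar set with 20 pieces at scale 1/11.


For a self-similar set with N copies scaled by 1/r:
dim_H = log(N)/log(r) = log(20)/log(11)
= 2.995732/2.397895
= 1.249317


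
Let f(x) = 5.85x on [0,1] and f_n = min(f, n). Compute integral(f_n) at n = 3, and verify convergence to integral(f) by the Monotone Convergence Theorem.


f(x) = 5.85x on [0,1]; f_n(x) = min(5.85x, n). At n = 3:
Step 1: f(x) reaches 3 at x = 3/5.85 = 0.512821
Step 2: integral(f_3) = integral(5.85x, 0, 0.512821) + integral(3, 0.512821, 1)
       = 5.85*0.512821^2/2 + 3*(1 - 0.512821)
       = 0.769231 + 1.461538
       = 2.230769
Step 3: As n -> infinity, f_n increases to f, so by MCT integral(f_n) -> integral(f) = 5.85/2 = 2.925.
Convergence: integral(f_3) = 2.230769 -> 2.925 as n -> infinity


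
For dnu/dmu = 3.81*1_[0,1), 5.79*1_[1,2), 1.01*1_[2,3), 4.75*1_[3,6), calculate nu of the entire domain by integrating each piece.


Integrate each piece of the Radon-Nikodym derivative:
Step 1: integral_0^1 3.81 dx = 3.81*(1-0) = 3.81*1 = 3.81
Step 2: integral_1^2 5.79 dx = 5.79*(2-1) = 5.79*1 = 5.79
Step 3: integral_2^3 1.01 dx = 1.01*(3-2) = 1.01*1 = 1.01
Step 4: integral_3^6 4.75 dx = 4.75*(6-3) = 4.75*3 = 14.25
Total: 3.81 + 5.79 + 1.01 + 14.25 = 24.86


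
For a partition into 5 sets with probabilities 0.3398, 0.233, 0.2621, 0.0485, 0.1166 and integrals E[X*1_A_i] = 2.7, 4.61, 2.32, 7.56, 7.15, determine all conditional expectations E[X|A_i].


For each cell A_i: E[X|A_i] = E[X*1_A_i] / P(A_i)
Step 1: E[X|A_1] = 2.7 / 0.3398 = 7.945851
Step 2: E[X|A_2] = 4.61 / 0.233 = 19.785408
Step 3: E[X|A_3] = 2.32 / 0.2621 = 8.851583
Step 4: E[X|A_4] = 7.56 / 0.0485 = 155.876289
Step 5: E[X|A_5] = 7.15 / 0.1166 = 61.320755
Verification: E[X] = sum E[X*1_A_i] = 2.7 + 4.61 + 2.32 + 7.56 + 7.15 = 24.34


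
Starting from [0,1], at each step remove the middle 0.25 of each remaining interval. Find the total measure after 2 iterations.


Step 1: At each step, fraction remaining = 1 - 0.25 = 0.75
Step 2: After 2 steps, measure = (0.75)^2
Step 3: Computing the power step by step:
  After step 1: 0.75
  After step 2: 0.5625
Result = 0.5625


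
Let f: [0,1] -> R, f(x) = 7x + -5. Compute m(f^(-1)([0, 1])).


f^(-1)([0, 1]) = {x : 0 <= 7x + -5 <= 1}
Solving: (0 - -5)/7 <= x <= (1 - -5)/7
= [0.714286, 0.857143]
Intersecting with [0,1]: [0.714286, 0.857143]
Measure = 0.857143 - 0.714286 = 0.142857


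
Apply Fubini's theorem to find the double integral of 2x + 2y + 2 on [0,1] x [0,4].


By Fubini, integrate in x first, then y.
Step 1: Fix y, integrate over x in [0,1]:
  integral(2x + 2y + 2, x=0..1)
  = 2*(1^2 - 0^2)/2 + (2y + 2)*(1 - 0)
  = 1 + (2y + 2)*1
  = 1 + 2y + 2
  = 3 + 2y
Step 2: Integrate over y in [0,4]:
  integral(3 + 2y, y=0..4)
  = 3*4 + 2*(4^2 - 0^2)/2
  = 12 + 16
  = 28


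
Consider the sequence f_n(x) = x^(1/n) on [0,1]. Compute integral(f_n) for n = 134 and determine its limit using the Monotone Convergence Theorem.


At n = 134: f_134(x) = x^(1/134).
Step 1: integral(x^(1/134), 0, 1) = [x^(1/134+1) / (1/134+1)] from 0 to 1
     = 1 / (1/134 + 1) = 1 / ((134+1)/134) = 134/(134+1)
     = 134/135 = 0.992593
Step 2: As n -> infinity, f_n(x) = x^(1/n) -> 1 for x in (0,1], and f_n is increasing in n.
By MCT, lim_n integral(f_n) = integral(lim_n f_n) = integral(1, 0, 1) = 1.
Step 3: Verify convergence: 134/135 = 0.992593 -> 1


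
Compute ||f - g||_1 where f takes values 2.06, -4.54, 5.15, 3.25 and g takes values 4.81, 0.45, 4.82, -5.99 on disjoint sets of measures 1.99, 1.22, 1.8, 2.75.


Step 1: Compute differences f_i - g_i:
  2.06 - 4.81 = -2.75
  -4.54 - 0.45 = -4.99
  5.15 - 4.82 = 0.33
  3.25 - -5.99 = 9.24
Step 2: Compute |diff|^1 * measure for each set:
  |-2.75|^1 * 1.99 = 2.75 * 1.99 = 5.4725
  |-4.99|^1 * 1.22 = 4.99 * 1.22 = 6.0878
  |0.33|^1 * 1.8 = 0.33 * 1.8 = 0.594
  |9.24|^1 * 2.75 = 9.24 * 2.75 = 25.41
Step 3: Sum = 37.5643
Step 4: ||f-g||_1 = (37.5643)^(1/1) = 37.5643


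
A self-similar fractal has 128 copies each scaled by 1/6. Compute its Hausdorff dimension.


For a self-similar set with N copies scaled by 1/r:
dim_H = log(N)/log(r) = log(128)/log(6)
= 4.85203/1.791759
= 2.70797


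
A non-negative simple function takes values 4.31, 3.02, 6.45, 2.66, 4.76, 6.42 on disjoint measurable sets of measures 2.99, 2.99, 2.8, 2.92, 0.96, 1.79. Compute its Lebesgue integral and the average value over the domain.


Step 1: Integral = sum(value_i * measure_i)
= 4.31*2.99 + 3.02*2.99 + 6.45*2.8 + 2.66*2.92 + 4.76*0.96 + 6.42*1.79
= 12.8869 + 9.0298 + 18.06 + 7.7672 + 4.5696 + 11.4918
= 63.8053
Step 2: Total measure of domain = 2.99 + 2.99 + 2.8 + 2.92 + 0.96 + 1.79 = 14.45
Step 3: Average value = 63.8053 / 14.45 = 4.415592


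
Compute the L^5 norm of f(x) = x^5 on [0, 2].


Step 1: ||f||_5 = (integral_0^2 |x^5|^5 dx)^(1/5)
     = (integral_0^2 x^25 dx)^(1/5)
Step 2: integral_0^2 x^25 dx = [x^26/(26)] from 0 to 2 = 2^26/26
     = 67108864/26 = 2.581110e+06
Step 3: ||f||_5 = (2.581110e+06)^(1/5) = 19.158491


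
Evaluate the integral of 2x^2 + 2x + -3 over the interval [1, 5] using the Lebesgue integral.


The Lebesgue integral of a Riemann-integrable function agrees with the Riemann integral.
Antiderivative F(x) = (2/3)x^3 + (2/2)x^2 + -3x
F(5) = (2/3)*5^3 + (2/2)*5^2 + -3*5
     = (2/3)*125 + (2/2)*25 + -3*5
     = 83.333333 + 25 + -15
     = 93.333333
F(1) = -1.333333
Integral = F(5) - F(1) = 93.333333 - -1.333333 = 94.666667


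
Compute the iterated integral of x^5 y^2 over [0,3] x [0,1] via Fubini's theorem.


By Fubini's theorem, the double integral factors as a product of single integrals:
Step 1: integral_0^3 x^5 dx = [x^6/6] from 0 to 3
     = 3^6/6 = 121.5
Step 2: integral_0^1 y^2 dy = [y^3/3] from 0 to 1
     = 1^3/3 = 0.333333
Step 3: Double integral = 121.5 * 0.333333 = 40.5


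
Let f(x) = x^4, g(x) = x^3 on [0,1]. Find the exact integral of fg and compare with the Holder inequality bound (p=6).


Step 1: Exact integral of f*g = integral(x^7, 0, 1) = 1/8
     = 0.125
Step 2: Holder bound with p=6, q=1.2:
  ||f||_p = (integral x^24 dx)^(1/6) = (1/25)^(1/6) = 0.584804
  ||g||_q = (integral x^3.6 dx)^(1/1.2) = (1/4.6)^(1/1.2) = 0.280351
Step 3: Holder bound = ||f||_p * ||g||_q = 0.584804 * 0.280351 = 0.16395
Verification: 0.125 <= 0.16395 (Holder holds)


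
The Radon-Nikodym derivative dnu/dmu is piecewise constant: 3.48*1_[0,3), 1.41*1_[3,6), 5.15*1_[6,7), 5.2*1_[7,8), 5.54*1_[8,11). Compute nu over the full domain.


Integrate each piece of the Radon-Nikodym derivative:
Step 1: integral_0^3 3.48 dx = 3.48*(3-0) = 3.48*3 = 10.44
Step 2: integral_3^6 1.41 dx = 1.41*(6-3) = 1.41*3 = 4.23
Step 3: integral_6^7 5.15 dx = 5.15*(7-6) = 5.15*1 = 5.15
Step 4: integral_7^8 5.2 dx = 5.2*(8-7) = 5.2*1 = 5.2
Step 5: integral_8^11 5.54 dx = 5.54*(11-8) = 5.54*3 = 16.62
Total: 10.44 + 4.23 + 5.15 + 5.2 + 16.62 = 41.64


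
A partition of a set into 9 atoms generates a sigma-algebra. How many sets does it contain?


Each element of the sigma-algebra is a union of some subset of the 9 atoms.
The number of such subsets is 2^9 = 512.


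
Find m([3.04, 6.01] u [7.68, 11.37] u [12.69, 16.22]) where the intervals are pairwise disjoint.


For pairwise disjoint intervals, m(union) = sum of lengths.
= (6.01 - 3.04) + (11.37 - 7.68) + (16.22 - 12.69)
= 2.97 + 3.69 + 3.53
= 10.19


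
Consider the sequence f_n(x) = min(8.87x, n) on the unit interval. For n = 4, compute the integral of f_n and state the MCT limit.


f(x) = 8.87x on [0,1]; f_n(x) = min(8.87x, n). At n = 4:
Step 1: f(x) reaches 4 at x = 4/8.87 = 0.450958
Step 2: integral(f_4) = integral(8.87x, 0, 0.450958) + integral(4, 0.450958, 1)
       = 8.87*0.450958^2/2 + 4*(1 - 0.450958)
       = 0.901917 + 2.196167
       = 3.098083
Step 3: As n -> infinity, f_n increases to f, so by MCT integral(f_n) -> integral(f) = 8.87/2 = 4.435.
Convergence: integral(f_4) = 3.098083 -> 4.435 as n -> infinity


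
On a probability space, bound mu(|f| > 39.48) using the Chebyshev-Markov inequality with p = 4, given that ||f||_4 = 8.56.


Chebyshev/Markov inequality: mu(|f| > eps) <= (||f||_p / eps)^p
Step 1: ||f||_4 / eps = 8.56 / 39.48 = 0.216819
Step 2: Raise to power p = 4:
  (0.216819)^4 = 0.00221
Step 3: Therefore mu(|f| > 39.48) <= 0.00221


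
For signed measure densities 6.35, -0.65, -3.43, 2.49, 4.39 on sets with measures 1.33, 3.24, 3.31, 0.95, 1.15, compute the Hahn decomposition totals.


Step 1: Compute signed measure on each set:
  Set 1: 6.35 * 1.33 = 8.4455
  Set 2: -0.65 * 3.24 = -2.106
  Set 3: -3.43 * 3.31 = -11.3533
  Set 4: 2.49 * 0.95 = 2.3655
  Set 5: 4.39 * 1.15 = 5.0485
Step 2: Total signed measure = (8.4455) + (-2.106) + (-11.3533) + (2.3655) + (5.0485)
     = 2.4002
Step 3: Positive part mu+(X) = sum of positive contributions = 15.8595
Step 4: Negative part mu-(X) = |sum of negative contributions| = 13.4593


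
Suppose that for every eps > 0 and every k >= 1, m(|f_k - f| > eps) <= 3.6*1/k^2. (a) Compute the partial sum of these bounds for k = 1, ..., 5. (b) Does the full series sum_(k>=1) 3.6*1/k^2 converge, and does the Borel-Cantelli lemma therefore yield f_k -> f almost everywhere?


Step 1: List the terms 3.6*1/k^2 for k = 1 to 5:
  k=1: 3.6
  k=2: 0.9
  k=3: 0.4
  k=4: 0.225
  k=5: 0.144
Step 2: Partial sum = 3.6 + 0.9 + 0.4 + 0.225 + 0.144
     = 5.269
Step 3: The full series sum_(k>=1) 3.6*1/k^2 converges (p-series with p = 2 > 1; a constant multiple of a convergent series converges).
Step 4: Fix eps > 0. Since sum_k m(|f_k - f| > eps) < infinity, the Borel-Cantelli lemma gives
        m(limsup_k {|f_k - f| > eps}) = 0, i.e. for a.e. x, |f_k(x) - f(x)| <= eps for all large k.
        Applying this with eps = 1/j for j = 1, 2, ... and intersecting the countably many full-measure sets,
        for a.e. x we get limsup_k |f_k(x) - f(x)| <= 1/j for every j, hence f_k -> f almost everywhere.
Conclusion: series converges; Borel-Cantelli yields f_k -> f a.e.


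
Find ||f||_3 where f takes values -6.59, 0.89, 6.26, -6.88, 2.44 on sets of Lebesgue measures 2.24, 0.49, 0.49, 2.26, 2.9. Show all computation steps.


Step 1: Compute |f_i|^3 for each value:
  |-6.59|^3 = 286.191179
  |0.89|^3 = 0.704969
  |6.26|^3 = 245.314376
  |-6.88|^3 = 325.660672
  |2.44|^3 = 14.526784
Step 2: Multiply by measures and sum:
  286.191179 * 2.24 = 641.068241
  0.704969 * 0.49 = 0.345435
  245.314376 * 0.49 = 120.204044
  325.660672 * 2.26 = 735.993119
  14.526784 * 2.9 = 42.127674
Sum = 641.068241 + 0.345435 + 120.204044 + 735.993119 + 42.127674 = 1539.738512
Step 3: Take the p-th root:
||f||_3 = (1539.738512)^(1/3) = 11.54735


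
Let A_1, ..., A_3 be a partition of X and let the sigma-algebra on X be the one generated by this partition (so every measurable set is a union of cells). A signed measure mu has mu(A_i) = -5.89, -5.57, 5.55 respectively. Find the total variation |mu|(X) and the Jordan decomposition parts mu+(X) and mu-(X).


Step 1: Every measurable set is a union of atoms (the cells / points), so a Hahn decomposition is
  obtained by grouping atoms by sign: P = union of atoms with mu > 0, N = union of the remaining atoms.
  Atoms in P (indices): 3;  atoms in N (indices): 1, 2
  Positive values: 5.55
  Negative values: -5.89, -5.57
Step 2: mu+(X) = mu(P) = sum of positive atom values = 5.55
Step 3: mu-(X) = -mu(N) = sum of |negative atom values| = 11.46
Step 4: |mu|(X) = mu+(X) + mu-(X) = 5.55 + 11.46 = 17.01


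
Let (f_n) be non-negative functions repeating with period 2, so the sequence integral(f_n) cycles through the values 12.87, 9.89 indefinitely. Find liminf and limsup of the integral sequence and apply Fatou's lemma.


The sequence (integral(f_n)) is periodic with period 2, repeating the values 12.87, 9.89 indefinitely.
Step 1: For a periodic sequence, every tail (a_m, a_(m+1), ...) contains all 2 period values infinitely often.
Step 2: Hence inf of every tail = min of the period values = min(12.87, 9.89) = 9.89.
        liminf_n integral(f_n) = sup over m of (inf of tail from m) = 9.89.
Step 3: Similarly sup of every tail = max of the period values = 12.87.
        limsup_n integral(f_n) = 12.87.
Step 4: Fatou's lemma: integral(liminf_n f_n) <= liminf_n integral(f_n) = 9.89.
        So the integral of the pointwise liminf is at most 9.89.


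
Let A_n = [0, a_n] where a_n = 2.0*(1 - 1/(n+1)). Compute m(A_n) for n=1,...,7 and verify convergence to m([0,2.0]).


By continuity of measure from below: if A_n increases to A, then m(A_n) -> m(A).
Here A = [0, 2.0], so m(A) = 2
Step 1: a_1 = 2.0*(1 - 1/2) = 1, m(A_1) = 1
Step 2: a_2 = 2.0*(1 - 1/3) = 1.3333, m(A_2) = 1.3333
Step 3: a_3 = 2.0*(1 - 1/4) = 1.5, m(A_3) = 1.5
Step 4: a_4 = 2.0*(1 - 1/5) = 1.6, m(A_4) = 1.6
Step 5: a_5 = 2.0*(1 - 1/6) = 1.6667, m(A_5) = 1.6667
Step 6: a_6 = 2.0*(1 - 1/7) = 1.7143, m(A_6) = 1.7143
Step 7: a_7 = 2.0*(1 - 1/8) = 1.75, m(A_7) = 1.75
Limit: m(A_n) -> m([0,2.0]) = 2


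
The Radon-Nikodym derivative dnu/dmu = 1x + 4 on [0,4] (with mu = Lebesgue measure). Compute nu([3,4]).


nu(A) = integral_A (dnu/dmu) dmu = integral_3^4 (1x + 4) dx
Step 1: Antiderivative F(x) = (1/2)x^2 + 4x
Step 2: F(4) = (1/2)*4^2 + 4*4 = 8 + 16 = 24
Step 3: F(3) = (1/2)*3^2 + 4*3 = 4.5 + 12 = 16.5
Step 4: nu([3,4]) = F(4) - F(3) = 24 - 16.5 = 7.5


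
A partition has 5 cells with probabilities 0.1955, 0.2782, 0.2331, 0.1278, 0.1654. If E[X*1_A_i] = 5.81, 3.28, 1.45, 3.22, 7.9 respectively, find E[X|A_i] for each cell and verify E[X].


For each cell A_i: E[X|A_i] = E[X*1_A_i] / P(A_i)
Step 1: E[X|A_1] = 5.81 / 0.1955 = 29.71867
Step 2: E[X|A_2] = 3.28 / 0.2782 = 11.790079
Step 3: E[X|A_3] = 1.45 / 0.2331 = 6.220506
Step 4: E[X|A_4] = 3.22 / 0.1278 = 25.195618
Step 5: E[X|A_5] = 7.9 / 0.1654 = 47.762999
Verification: E[X] = sum E[X*1_A_i] = 5.81 + 3.28 + 1.45 + 3.22 + 7.9 = 21.66


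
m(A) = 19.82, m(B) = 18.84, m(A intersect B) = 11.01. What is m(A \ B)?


m(A \ B) = m(A) - m(A n B)
= 19.82 - 11.01
= 8.81


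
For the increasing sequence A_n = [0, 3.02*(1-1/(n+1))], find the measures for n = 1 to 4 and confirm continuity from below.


By continuity of measure from below: if A_n increases to A, then m(A_n) -> m(A).
Here A = [0, 3.02], so m(A) = 3.02
Step 1: a_1 = 3.02*(1 - 1/2) = 1.51, m(A_1) = 1.51
Step 2: a_2 = 3.02*(1 - 1/3) = 2.0133, m(A_2) = 2.0133
Step 3: a_3 = 3.02*(1 - 1/4) = 2.265, m(A_3) = 2.265
Step 4: a_4 = 3.02*(1 - 1/5) = 2.416, m(A_4) = 2.416
Limit: m(A_n) -> m([0,3.02]) = 3.02


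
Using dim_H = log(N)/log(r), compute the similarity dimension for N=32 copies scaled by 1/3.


For a self-similar set with N copies scaled by 1/r:
dim_H = log(N)/log(r) = log(32)/log(3)
= 3.465736/1.098612
= 3.154649


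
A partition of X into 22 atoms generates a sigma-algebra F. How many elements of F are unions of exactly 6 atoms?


Each element of F is a union of some subset of the 22 atoms.
Elements that are unions of exactly 6 atoms correspond to 6-element subsets of the 22 atoms.
Count = C(22, 6) = 22! / (6! * 16!) = 74613.


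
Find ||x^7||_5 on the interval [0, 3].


Step 1: ||f||_5 = (integral_0^3 |x^7|^5 dx)^(1/5)
     = (integral_0^3 x^35 dx)^(1/5)
Step 2: integral_0^3 x^35 dx = [x^36/(36)] from 0 to 3 = 3^36/36
     = 150094635296999121/36 = 4.169295e+15
Step 3: ||f||_5 = (4.169295e+15)^(1/5) = 1330.492816


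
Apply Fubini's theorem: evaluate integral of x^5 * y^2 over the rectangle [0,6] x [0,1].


By Fubini's theorem, the double integral factors as a product of single integrals:
Step 1: integral_0^6 x^5 dx = [x^6/6] from 0 to 6
     = 6^6/6 = 7776
Step 2: integral_0^1 y^2 dy = [y^3/3] from 0 to 1
     = 1^3/3 = 0.333333
Step 3: Double integral = 7776 * 0.333333 = 2592


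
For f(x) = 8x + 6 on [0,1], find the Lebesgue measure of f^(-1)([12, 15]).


f^(-1)([12, 15]) = {x : 12 <= 8x + 6 <= 15}
Solving: (12 - 6)/8 <= x <= (15 - 6)/8
= [0.75, 1.125]
Intersecting with [0,1]: [0.75, 1]
Measure = 1 - 0.75 = 0.25


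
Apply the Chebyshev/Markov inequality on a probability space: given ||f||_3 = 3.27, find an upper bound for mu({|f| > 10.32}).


Chebyshev/Markov inequality: mu(|f| > eps) <= (||f||_p / eps)^p
Step 1: ||f||_3 / eps = 3.27 / 10.32 = 0.31686
Step 2: Raise to power p = 3:
  (0.31686)^3 = 0.031813
Step 3: Therefore mu(|f| > 10.32) <= 0.031813


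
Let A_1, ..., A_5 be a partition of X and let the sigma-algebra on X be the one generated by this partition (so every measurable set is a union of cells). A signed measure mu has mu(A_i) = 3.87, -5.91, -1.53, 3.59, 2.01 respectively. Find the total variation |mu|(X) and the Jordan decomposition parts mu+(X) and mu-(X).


Step 1: Every measurable set is a union of atoms (the cells / points), so a Hahn decomposition is
  obtained by grouping atoms by sign: P = union of atoms with mu > 0, N = union of the remaining atoms.
  Atoms in P (indices): 1, 4, 5;  atoms in N (indices): 2, 3
  Positive values: 3.87, 3.59, 2.01
  Negative values: -5.91, -1.53
Step 2: mu+(X) = mu(P) = sum of positive atom values = 9.47
Step 3: mu-(X) = -mu(N) = sum of |negative atom values| = 7.44
Step 4: |mu|(X) = mu+(X) + mu-(X) = 9.47 + 7.44 = 16.91


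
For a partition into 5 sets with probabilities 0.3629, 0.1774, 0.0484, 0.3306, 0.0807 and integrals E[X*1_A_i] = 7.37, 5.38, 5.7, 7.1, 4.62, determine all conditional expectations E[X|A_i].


For each cell A_i: E[X|A_i] = E[X*1_A_i] / P(A_i)
Step 1: E[X|A_1] = 7.37 / 0.3629 = 20.308625
Step 2: E[X|A_2] = 5.38 / 0.1774 = 30.326945
Step 3: E[X|A_3] = 5.7 / 0.0484 = 117.768595
Step 4: E[X|A_4] = 7.1 / 0.3306 = 21.476104
Step 5: E[X|A_5] = 4.62 / 0.0807 = 57.249071
Verification: E[X] = sum E[X*1_A_i] = 7.37 + 5.38 + 5.7 + 7.1 + 4.62 = 30.17


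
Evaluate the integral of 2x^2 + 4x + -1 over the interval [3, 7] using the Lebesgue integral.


The Lebesgue integral of a Riemann-integrable function agrees with the Riemann integral.
Antiderivative F(x) = (2/3)x^3 + (4/2)x^2 + -1x
F(7) = (2/3)*7^3 + (4/2)*7^2 + -1*7
     = (2/3)*343 + (4/2)*49 + -1*7
     = 228.666667 + 98 + -7
     = 319.666667
F(3) = 33
Integral = F(7) - F(3) = 319.666667 - 33 = 286.666667


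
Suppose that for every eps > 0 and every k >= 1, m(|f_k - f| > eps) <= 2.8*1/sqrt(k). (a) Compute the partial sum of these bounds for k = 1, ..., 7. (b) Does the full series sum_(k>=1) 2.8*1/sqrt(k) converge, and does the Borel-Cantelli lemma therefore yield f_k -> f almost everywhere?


Step 1: List the terms 2.8*1/sqrt(k) for k = 1 to 7:
  k=1: 2.8
  k=2: 1.979899
  k=3: 1.616581
  k=4: 1.4
  k=5: 1.252198
  k=6: 1.143095
  k=7: 1.058301
Step 2: Partial sum = 2.8 + 1.979899 + 1.616581 + 1.4 + 1.252198 + 1.143095 + 1.058301
     = 11.250074
Step 3: The full series sum_(k>=1) 2.8*1/sqrt(k) diverges (p-series with p = 1/2 <= 1; a nonzero constant multiple of a divergent series diverges).
Step 4: The (first) Borel-Cantelli lemma requires a summable sequence of measures, so it does not apply here;
        from this bound alone no conclusion about a.e. convergence can be drawn (convergence in measure still
        gives an a.e.-convergent subsequence, but not a.e. convergence of the whole sequence).
Conclusion: series diverges; Borel-Cantelli is inconclusive about a.e. convergence of f_k.


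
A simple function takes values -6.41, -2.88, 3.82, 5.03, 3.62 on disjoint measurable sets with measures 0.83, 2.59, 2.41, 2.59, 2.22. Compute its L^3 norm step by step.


Step 1: Compute |f_i|^3 for each value:
  |-6.41|^3 = 263.374721
  |-2.88|^3 = 23.887872
  |3.82|^3 = 55.742968
  |5.03|^3 = 127.263527
  |3.62|^3 = 47.437928
Step 2: Multiply by measures and sum:
  263.374721 * 0.83 = 218.601018
  23.887872 * 2.59 = 61.869588
  55.742968 * 2.41 = 134.340553
  127.263527 * 2.59 = 329.612535
  47.437928 * 2.22 = 105.3122
Sum = 218.601018 + 61.869588 + 134.340553 + 329.612535 + 105.3122 = 849.735895
Step 3: Take the p-th root:
||f||_3 = (849.735895)^(1/3) = 9.471701


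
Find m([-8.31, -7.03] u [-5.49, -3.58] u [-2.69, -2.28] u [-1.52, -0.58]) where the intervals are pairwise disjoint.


For pairwise disjoint intervals, m(union) = sum of lengths.
= (-7.03 - -8.31) + (-3.58 - -5.49) + (-2.28 - -2.69) + (-0.58 - -1.52)
= 1.28 + 1.91 + 0.41 + 0.94
= 4.54


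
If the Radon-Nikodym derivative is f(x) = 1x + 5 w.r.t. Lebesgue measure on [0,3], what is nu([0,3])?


nu(A) = integral_A (dnu/dmu) dmu = integral_0^3 (1x + 5) dx
Step 1: Antiderivative F(x) = (1/2)x^2 + 5x
Step 2: F(3) = (1/2)*3^2 + 5*3 = 4.5 + 15 = 19.5
Step 3: F(0) = (1/2)*0^2 + 5*0 = 0.0 + 0 = 0.0
Step 4: nu([0,3]) = F(3) - F(0) = 19.5 - 0.0 = 19.5


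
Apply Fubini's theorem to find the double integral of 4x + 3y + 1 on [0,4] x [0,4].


By Fubini, integrate in x first, then y.
Step 1: Fix y, integrate over x in [0,4]:
  integral(4x + 3y + 1, x=0..4)
  = 4*(4^2 - 0^2)/2 + (3y + 1)*(4 - 0)
  = 32 + (3y + 1)*4
  = 32 + 12y + 4
  = 36 + 12y
Step 2: Integrate over y in [0,4]:
  integral(36 + 12y, y=0..4)
  = 36*4 + 12*(4^2 - 0^2)/2
  = 144 + 96
  = 240


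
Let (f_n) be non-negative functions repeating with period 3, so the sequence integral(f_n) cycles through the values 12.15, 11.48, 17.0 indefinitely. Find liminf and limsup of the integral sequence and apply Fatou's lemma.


The sequence (integral(f_n)) is periodic with period 3, repeating the values 12.15, 11.48, 17.0 indefinitely.
Step 1: For a periodic sequence, every tail (a_m, a_(m+1), ...) contains all 3 period values infinitely often.
Step 2: Hence inf of every tail = min of the period values = min(12.15, 11.48, 17.0) = 11.48.
        liminf_n integral(f_n) = sup over m of (inf of tail from m) = 11.48.
Step 3: Similarly sup of every tail = max of the period values = 17.
        limsup_n integral(f_n) = 17.
Step 4: Fatou's lemma: integral(liminf_n f_n) <= liminf_n integral(f_n) = 11.48.
        So the integral of the pointwise liminf is at most 11.48.


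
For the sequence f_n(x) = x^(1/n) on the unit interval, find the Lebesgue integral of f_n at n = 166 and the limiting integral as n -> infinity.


At n = 166: f_166(x) = x^(1/166).
Step 1: integral(x^(1/166), 0, 1) = [x^(1/166+1) / (1/166+1)] from 0 to 1
     = 1 / (1/166 + 1) = 1 / ((166+1)/166) = 166/(166+1)
     = 166/167 = 0.994012
Step 2: As n -> infinity, f_n(x) = x^(1/n) -> 1 for x in (0,1], and f_n is increasing in n.
By MCT, lim_n integral(f_n) = integral(lim_n f_n) = integral(1, 0, 1) = 1.
Step 3: Verify convergence: 166/167 = 0.994012 -> 1


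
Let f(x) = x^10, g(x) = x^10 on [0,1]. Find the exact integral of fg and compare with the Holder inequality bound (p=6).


Step 1: Exact integral of f*g = integral(x^20, 0, 1) = 1/21
     = 0.047619
Step 2: Holder bound with p=6, q=1.2:
  ||f||_p = (integral x^60 dx)^(1/6) = (1/61)^(1/6) = 0.504017
  ||g||_q = (integral x^12 dx)^(1/1.2) = (1/13)^(1/1.2) = 0.117954
Step 3: Holder bound = ||f||_p * ||g||_q = 0.504017 * 0.117954 = 0.059451
Verification: 0.047619 <= 0.059451 (Holder holds)


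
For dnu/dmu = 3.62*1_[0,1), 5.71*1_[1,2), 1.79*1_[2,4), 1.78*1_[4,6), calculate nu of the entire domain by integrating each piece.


Integrate each piece of the Radon-Nikodym derivative:
Step 1: integral_0^1 3.62 dx = 3.62*(1-0) = 3.62*1 = 3.62
Step 2: integral_1^2 5.71 dx = 5.71*(2-1) = 5.71*1 = 5.71
Step 3: integral_2^4 1.79 dx = 1.79*(4-2) = 1.79*2 = 3.58
Step 4: integral_4^6 1.78 dx = 1.78*(6-4) = 1.78*2 = 3.56
Total: 3.62 + 5.71 + 3.58 + 3.56 = 16.47


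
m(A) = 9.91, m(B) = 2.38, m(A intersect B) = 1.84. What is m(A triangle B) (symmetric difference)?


m(A Delta B) = m(A) + m(B) - 2*m(A n B)
= 9.91 + 2.38 - 2*1.84
= 9.91 + 2.38 - 3.68
= 8.61


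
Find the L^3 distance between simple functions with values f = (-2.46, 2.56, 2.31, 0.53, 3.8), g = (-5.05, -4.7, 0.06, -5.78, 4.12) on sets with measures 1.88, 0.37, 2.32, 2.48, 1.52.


Step 1: Compute differences f_i - g_i:
  -2.46 - -5.05 = 2.59
  2.56 - -4.7 = 7.26
  2.31 - 0.06 = 2.25
  0.53 - -5.78 = 6.31
  3.8 - 4.12 = -0.32
Step 2: Compute |diff|^3 * measure for each set:
  |2.59|^3 * 1.88 = 17.373979 * 1.88 = 32.663081
  |7.26|^3 * 0.37 = 382.657176 * 0.37 = 141.583155
  |2.25|^3 * 2.32 = 11.390625 * 2.32 = 26.42625
  |6.31|^3 * 2.48 = 251.239591 * 2.48 = 623.074186
  |-0.32|^3 * 1.52 = 0.032768 * 1.52 = 0.049807
Step 3: Sum = 823.796479
Step 4: ||f-g||_3 = (823.796479)^(1/3) = 9.374324


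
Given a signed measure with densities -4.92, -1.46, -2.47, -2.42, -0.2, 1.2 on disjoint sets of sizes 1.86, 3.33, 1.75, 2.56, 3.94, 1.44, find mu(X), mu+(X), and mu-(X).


Step 1: Compute signed measure on each set:
  Set 1: -4.92 * 1.86 = -9.1512
  Set 2: -1.46 * 3.33 = -4.8618
  Set 3: -2.47 * 1.75 = -4.3225
  Set 4: -2.42 * 2.56 = -6.1952
  Set 5: -0.2 * 3.94 = -0.788
  Set 6: 1.2 * 1.44 = 1.728
Step 2: Total signed measure = (-9.1512) + (-4.8618) + (-4.3225) + (-6.1952) + (-0.788) + (1.728)
     = -23.5907
Step 3: Positive part mu+(X) = sum of positive contributions = 1.728
Step 4: Negative part mu-(X) = |sum of negative contributions| = 25.3187


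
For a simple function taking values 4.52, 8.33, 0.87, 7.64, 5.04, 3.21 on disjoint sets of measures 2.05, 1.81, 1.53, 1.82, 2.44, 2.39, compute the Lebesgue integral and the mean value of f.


Step 1: Integral = sum(value_i * measure_i)
= 4.52*2.05 + 8.33*1.81 + 0.87*1.53 + 7.64*1.82 + 5.04*2.44 + 3.21*2.39
= 9.266 + 15.0773 + 1.3311 + 13.9048 + 12.2976 + 7.6719
= 59.5487
Step 2: Total measure of domain = 2.05 + 1.81 + 1.53 + 1.82 + 2.44 + 2.39 = 12.04
Step 3: Average value = 59.5487 / 12.04 = 4.945905


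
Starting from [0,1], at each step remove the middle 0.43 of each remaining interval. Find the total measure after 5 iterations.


Step 1: At each step, fraction remaining = 1 - 0.43 = 0.57
Step 2: After 5 steps, measure = (0.57)^5
Step 3: Computing the power step by step:
  After step 1: 0.57
  After step 2: 0.3249
  After step 3: 0.185193
  After step 4: 0.10556
  After step 5: 0.060169
Result = 0.060169


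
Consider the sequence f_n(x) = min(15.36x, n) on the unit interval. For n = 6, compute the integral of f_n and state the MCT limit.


f(x) = 15.36x on [0,1]; f_n(x) = min(15.36x, n). At n = 6:
Step 1: f(x) reaches 6 at x = 6/15.36 = 0.390625
Step 2: integral(f_6) = integral(15.36x, 0, 0.390625) + integral(6, 0.390625, 1)
       = 15.36*0.390625^2/2 + 6*(1 - 0.390625)
       = 1.171875 + 3.65625
       = 4.828125
Step 3: As n -> infinity, f_n increases to f, so by MCT integral(f_n) -> integral(f) = 15.36/2 = 7.68.
Convergence: integral(f_6) = 4.828125 -> 7.68 as n -> infinity


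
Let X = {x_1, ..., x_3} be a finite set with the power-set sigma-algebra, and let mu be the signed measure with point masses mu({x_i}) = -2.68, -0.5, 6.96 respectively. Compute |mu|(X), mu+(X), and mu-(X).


Step 1: Every measurable set is a union of atoms (the cells / points), so a Hahn decomposition is
  obtained by grouping atoms by sign: P = union of atoms with mu > 0, N = union of the remaining atoms.
  Atoms in P (indices): 3;  atoms in N (indices): 1, 2
  Positive values: 6.96
  Negative values: -2.68, -0.5
Step 2: mu+(X) = mu(P) = sum of positive atom values = 6.96
Step 3: mu-(X) = -mu(N) = sum of |negative atom values| = 3.18
Step 4: |mu|(X) = mu+(X) + mu-(X) = 6.96 + 3.18 = 10.14


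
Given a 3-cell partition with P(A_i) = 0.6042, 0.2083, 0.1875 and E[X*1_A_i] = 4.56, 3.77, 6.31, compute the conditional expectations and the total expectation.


For each cell A_i: E[X|A_i] = E[X*1_A_i] / P(A_i)
Step 1: E[X|A_1] = 4.56 / 0.6042 = 7.54717
Step 2: E[X|A_2] = 3.77 / 0.2083 = 18.098896
Step 3: E[X|A_3] = 6.31 / 0.1875 = 33.653333
Verification: E[X] = sum E[X*1_A_i] = 4.56 + 3.77 + 6.31 = 14.64


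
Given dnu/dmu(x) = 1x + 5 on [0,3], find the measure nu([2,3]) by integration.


nu(A) = integral_A (dnu/dmu) dmu = integral_2^3 (1x + 5) dx
Step 1: Antiderivative F(x) = (1/2)x^2 + 5x
Step 2: F(3) = (1/2)*3^2 + 5*3 = 4.5 + 15 = 19.5
Step 3: F(2) = (1/2)*2^2 + 5*2 = 2 + 10 = 12
Step 4: nu([2,3]) = F(3) - F(2) = 19.5 - 12 = 7.5


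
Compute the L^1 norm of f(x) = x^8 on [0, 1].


Step 1: ||f||_1 = (integral_0^1 |x^8|^1 dx)^(1/1)
     = (integral_0^1 x^8 dx)^(1/1)
Step 2: integral_0^1 x^8 dx = [x^9/(9)] from 0 to 1 = 1^9/9
     = 1/9 = 0.111111
Step 3: ||f||_1 = (0.111111)^(1/1) = 0.111111


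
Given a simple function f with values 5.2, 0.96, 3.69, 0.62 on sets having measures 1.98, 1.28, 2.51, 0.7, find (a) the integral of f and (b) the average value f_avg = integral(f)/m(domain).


Step 1: Integral = sum(value_i * measure_i)
= 5.2*1.98 + 0.96*1.28 + 3.69*2.51 + 0.62*0.7
= 10.296 + 1.2288 + 9.2619 + 0.434
= 21.2207
Step 2: Total measure of domain = 1.98 + 1.28 + 2.51 + 0.7 = 6.47
Step 3: Average value = 21.2207 / 6.47 = 3.279861


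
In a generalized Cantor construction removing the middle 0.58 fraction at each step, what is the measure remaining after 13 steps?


Step 1: At each step, fraction remaining = 1 - 0.58 = 0.42
Step 2: After 13 steps, measure = (0.42)^13
Result = 1.265438e-05


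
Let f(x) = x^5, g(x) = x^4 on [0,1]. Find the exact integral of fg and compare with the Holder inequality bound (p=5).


Step 1: Exact integral of f*g = integral(x^9, 0, 1) = 1/10
     = 0.1
Step 2: Holder bound with p=5, q=1.25:
  ||f||_p = (integral x^25 dx)^(1/5) = (1/26)^(1/5) = 0.521201
  ||g||_q = (integral x^5 dx)^(1/1.25) = (1/6)^(1/1.25) = 0.238495
Step 3: Holder bound = ||f||_p * ||g||_q = 0.521201 * 0.238495 = 0.124304
Verification: 0.1 <= 0.124304 (Holder holds)


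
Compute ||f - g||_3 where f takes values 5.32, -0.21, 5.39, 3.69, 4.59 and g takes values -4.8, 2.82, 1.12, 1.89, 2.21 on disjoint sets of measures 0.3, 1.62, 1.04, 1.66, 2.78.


Step 1: Compute differences f_i - g_i:
  5.32 - -4.8 = 10.12
  -0.21 - 2.82 = -3.03
  5.39 - 1.12 = 4.27
  3.69 - 1.89 = 1.8
  4.59 - 2.21 = 2.38
Step 2: Compute |diff|^3 * measure for each set:
  |10.12|^3 * 0.3 = 1036.433728 * 0.3 = 310.930118
  |-3.03|^3 * 1.62 = 27.818127 * 1.62 = 45.065366
  |4.27|^3 * 1.04 = 77.854483 * 1.04 = 80.968662
  |1.8|^3 * 1.66 = 5.832 * 1.66 = 9.68112
  |2.38|^3 * 2.78 = 13.481272 * 2.78 = 37.477936
Step 3: Sum = 484.123203
Step 4: ||f-g||_3 = (484.123203)^(1/3) = 7.852091


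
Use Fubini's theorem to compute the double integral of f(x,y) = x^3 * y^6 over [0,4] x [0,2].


By Fubini's theorem, the double integral factors as a product of single integrals:
Step 1: integral_0^4 x^3 dx = [x^4/4] from 0 to 4
     = 4^4/4 = 64
Step 2: integral_0^2 y^6 dy = [y^7/7] from 0 to 2
     = 2^7/7 = 18.285714
Step 3: Double integral = 64 * 18.285714 = 1170.285714


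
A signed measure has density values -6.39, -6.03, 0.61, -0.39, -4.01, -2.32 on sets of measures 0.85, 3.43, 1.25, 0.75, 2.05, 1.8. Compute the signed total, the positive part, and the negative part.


Step 1: Compute signed measure on each set:
  Set 1: -6.39 * 0.85 = -5.4315
  Set 2: -6.03 * 3.43 = -20.6829
  Set 3: 0.61 * 1.25 = 0.7625
  Set 4: -0.39 * 0.75 = -0.2925
  Set 5: -4.01 * 2.05 = -8.2205
  Set 6: -2.32 * 1.8 = -4.176
Step 2: Total signed measure = (-5.4315) + (-20.6829) + (0.7625) + (-0.2925) + (-8.2205) + (-4.176)
     = -38.0409
Step 3: Positive part mu+(X) = sum of positive contributions = 0.7625
Step 4: Negative part mu-(X) = |sum of negative contributions| = 38.8034


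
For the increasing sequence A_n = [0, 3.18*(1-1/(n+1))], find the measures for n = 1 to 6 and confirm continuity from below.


By continuity of measure from below: if A_n increases to A, then m(A_n) -> m(A).
Here A = [0, 3.18], so m(A) = 3.18
Step 1: a_1 = 3.18*(1 - 1/2) = 1.59, m(A_1) = 1.59
Step 2: a_2 = 3.18*(1 - 1/3) = 2.12, m(A_2) = 2.12
Step 3: a_3 = 3.18*(1 - 1/4) = 2.385, m(A_3) = 2.385
Step 4: a_4 = 3.18*(1 - 1/5) = 2.544, m(A_4) = 2.544
Step 5: a_5 = 3.18*(1 - 1/6) = 2.65, m(A_5) = 2.65
Step 6: a_6 = 3.18*(1 - 1/7) = 2.7257, m(A_6) = 2.7257
Limit: m(A_n) -> m([0,3.18]) = 3.18


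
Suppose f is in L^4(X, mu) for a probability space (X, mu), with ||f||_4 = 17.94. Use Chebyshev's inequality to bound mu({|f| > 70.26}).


Chebyshev/Markov inequality: mu(|f| > eps) <= (||f||_p / eps)^p
Step 1: ||f||_4 / eps = 17.94 / 70.26 = 0.255337
Step 2: Raise to power p = 4:
  (0.255337)^4 = 0.004251
Step 3: Therefore mu(|f| > 70.26) <= 0.004251


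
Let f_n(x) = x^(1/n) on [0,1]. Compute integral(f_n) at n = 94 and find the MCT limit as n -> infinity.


At n = 94: f_94(x) = x^(1/94).
Step 1: integral(x^(1/94), 0, 1) = [x^(1/94+1) / (1/94+1)] from 0 to 1
     = 1 / (1/94 + 1) = 1 / ((94+1)/94) = 94/(94+1)
     = 94/95 = 0.989474
Step 2: As n -> infinity, f_n(x) = x^(1/n) -> 1 for x in (0,1], and f_n is increasing in n.
By MCT, lim_n integral(f_n) = integral(lim_n f_n) = integral(1, 0, 1) = 1.
Step 3: Verify convergence: 94/95 = 0.989474 -> 1


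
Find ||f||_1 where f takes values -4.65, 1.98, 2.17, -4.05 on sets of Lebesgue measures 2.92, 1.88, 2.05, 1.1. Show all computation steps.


Step 1: Compute |f_i|^1 for each value:
  |-4.65|^1 = 4.65
  |1.98|^1 = 1.98
  |2.17|^1 = 2.17
  |-4.05|^1 = 4.05
Step 2: Multiply by measures and sum:
  4.65 * 2.92 = 13.578
  1.98 * 1.88 = 3.7224
  2.17 * 2.05 = 4.4485
  4.05 * 1.1 = 4.455
Sum = 13.578 + 3.7224 + 4.4485 + 4.455 = 26.2039
Step 3: Take the p-th root:
||f||_1 = (26.2039)^(1/1) = 26.2039


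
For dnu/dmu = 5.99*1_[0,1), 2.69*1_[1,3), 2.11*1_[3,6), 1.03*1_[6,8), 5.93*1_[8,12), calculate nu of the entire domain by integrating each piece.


Integrate each piece of the Radon-Nikodym derivative:
Step 1: integral_0^1 5.99 dx = 5.99*(1-0) = 5.99*1 = 5.99
Step 2: integral_1^3 2.69 dx = 2.69*(3-1) = 2.69*2 = 5.38
Step 3: integral_3^6 2.11 dx = 2.11*(6-3) = 2.11*3 = 6.33
Step 4: integral_6^8 1.03 dx = 1.03*(8-6) = 1.03*2 = 2.06
Step 5: integral_8^12 5.93 dx = 5.93*(12-8) = 5.93*4 = 23.72
Total: 5.99 + 5.38 + 6.33 + 2.06 + 23.72 = 43.48


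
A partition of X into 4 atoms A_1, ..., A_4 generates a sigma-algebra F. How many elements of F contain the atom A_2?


Each element of F is a union of some subset S of the 4 atoms.
The element contains A_2 iff A_2 is in S.
So we count subsets S of {A_1,...,A_4} with A_2 in S: choose freely among the other 3 atoms.
Count = 2^(4-1) = 2^3 = 8.


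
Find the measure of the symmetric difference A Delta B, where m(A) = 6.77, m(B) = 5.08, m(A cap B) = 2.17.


m(A Delta B) = m(A) + m(B) - 2*m(A n B)
= 6.77 + 5.08 - 2*2.17
= 6.77 + 5.08 - 4.34
= 7.51


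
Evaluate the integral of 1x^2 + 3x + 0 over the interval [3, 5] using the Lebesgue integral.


The Lebesgue integral of a Riemann-integrable function agrees with the Riemann integral.
Antiderivative F(x) = (1/3)x^3 + (3/2)x^2 + 0x
F(5) = (1/3)*5^3 + (3/2)*5^2 + 0*5
     = (1/3)*125 + (3/2)*25 + 0*5
     = 41.666667 + 37.5 + 0
     = 79.166667
F(3) = 22.5
Integral = F(5) - F(3) = 79.166667 - 22.5 = 56.666667


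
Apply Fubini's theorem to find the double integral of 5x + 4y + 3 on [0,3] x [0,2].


By Fubini, integrate in x first, then y.
Step 1: Fix y, integrate over x in [0,3]:
  integral(5x + 4y + 3, x=0..3)
  = 5*(3^2 - 0^2)/2 + (4y + 3)*(3 - 0)
  = 22.5 + (4y + 3)*3
  = 22.5 + 12y + 9
  = 31.5 + 12y
Step 2: Integrate over y in [0,2]:
  integral(31.5 + 12y, y=0..2)
  = 31.5*2 + 12*(2^2 - 0^2)/2
  = 63 + 24
  = 87


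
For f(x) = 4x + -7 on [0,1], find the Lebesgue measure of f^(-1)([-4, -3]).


f^(-1)([-4, -3]) = {x : -4 <= 4x + -7 <= -3}
Solving: (-4 - -7)/4 <= x <= (-3 - -7)/4
= [0.75, 1]
Intersecting with [0,1]: [0.75, 1]
Measure = 1 - 0.75 = 0.25


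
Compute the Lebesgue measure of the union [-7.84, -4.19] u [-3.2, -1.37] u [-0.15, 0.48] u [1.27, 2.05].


For pairwise disjoint intervals, m(union) = sum of lengths.
= (-4.19 - -7.84) + (-1.37 - -3.2) + (0.48 - -0.15) + (2.05 - 1.27)
= 3.65 + 1.83 + 0.63 + 0.78
= 6.89
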